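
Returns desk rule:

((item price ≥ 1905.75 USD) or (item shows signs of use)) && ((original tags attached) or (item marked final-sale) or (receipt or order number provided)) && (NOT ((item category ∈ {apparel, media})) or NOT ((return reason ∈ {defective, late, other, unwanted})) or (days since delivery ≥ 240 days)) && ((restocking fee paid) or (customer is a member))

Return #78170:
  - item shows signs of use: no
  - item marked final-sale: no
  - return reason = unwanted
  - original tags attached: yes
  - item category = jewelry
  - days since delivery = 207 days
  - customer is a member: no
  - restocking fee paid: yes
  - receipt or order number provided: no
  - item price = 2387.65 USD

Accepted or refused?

Atomic conditions:
  item price ≥ 1905.75 USD: 2387.65 ≥ 1905.75 is true
  item shows signs of use: no → false
  original tags attached: yes → true
  item marked final-sale: no → false
  receipt or order number provided: no → false
  item category ∈ {apparel, media}: jewelry is not in the set → false
  return reason ∈ {defective, late, other, unwanted}: unwanted is in the set → true
  days since delivery ≥ 240 days: 207 ≥ 240 is false
  restocking fee paid: yes → true
  customer is a member: no → false
Combine:
[1] true OR false = true
[2] true OR false OR false = true
[3.1] NOT false = true
[3.2] NOT true = false
[3] true OR false OR false = true
[4] true OR false = true
[root] true AND true AND true AND true = true
Overall: true → accepted

Accepted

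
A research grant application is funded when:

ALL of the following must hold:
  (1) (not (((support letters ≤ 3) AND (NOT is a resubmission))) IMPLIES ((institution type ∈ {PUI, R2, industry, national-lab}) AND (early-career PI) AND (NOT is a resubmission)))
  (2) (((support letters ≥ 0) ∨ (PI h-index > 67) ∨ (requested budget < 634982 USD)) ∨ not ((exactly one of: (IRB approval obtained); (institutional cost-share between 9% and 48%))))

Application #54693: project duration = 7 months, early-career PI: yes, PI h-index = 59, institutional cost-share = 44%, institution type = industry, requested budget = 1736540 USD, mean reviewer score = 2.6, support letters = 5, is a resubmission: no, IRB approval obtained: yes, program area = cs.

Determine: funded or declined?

Atomic conditions:
  support letters ≤ 3: 5 ≤ 3 is false
  NOT is a resubmission: no → true
  institution type ∈ {PUI, R2, industry, national-lab}: industry is in the set → true
  early-career PI: yes → true
  support letters ≥ 0: 5 ≥ 0 is true
  PI h-index > 67: 59 > 67 is false
  requested budget < 634982 USD: 1736540 < 634982 is false
  IRB approval obtained: yes → true
  institutional cost-share between 9% and 48%: 44 in [9, 48] is true
Combine:
[1.1.1] false AND true = false
[1.1] NOT false = true
[1.2] true AND true AND true = true
[1] true → true = true
[2.1] true OR false OR false = true
[2.2.1] exactly-one(true, true) = false
[2.2] NOT false = true
[2] true OR true = true
[root] true AND true = true
Overall: true → funded

Funded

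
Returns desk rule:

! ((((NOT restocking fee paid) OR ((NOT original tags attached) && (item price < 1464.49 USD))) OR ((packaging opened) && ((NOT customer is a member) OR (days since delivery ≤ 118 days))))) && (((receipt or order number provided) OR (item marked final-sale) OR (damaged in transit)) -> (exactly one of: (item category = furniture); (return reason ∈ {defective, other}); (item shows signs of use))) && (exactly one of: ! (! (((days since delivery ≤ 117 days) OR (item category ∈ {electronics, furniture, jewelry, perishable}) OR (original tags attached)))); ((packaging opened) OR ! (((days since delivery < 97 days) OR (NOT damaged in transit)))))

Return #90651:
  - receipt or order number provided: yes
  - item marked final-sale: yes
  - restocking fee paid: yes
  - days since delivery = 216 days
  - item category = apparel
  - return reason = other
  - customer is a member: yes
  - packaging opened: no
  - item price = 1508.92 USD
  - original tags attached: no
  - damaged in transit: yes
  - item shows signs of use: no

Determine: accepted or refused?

Accepted

Atomic conditions:
  NOT restocking fee paid: yes → false
  NOT original tags attached: no → true
  item price < 1464.49 USD: 1508.92 < 1464.49 is false
  packaging opened: no → false
  NOT customer is a member: yes → false
  days since delivery ≤ 118 days: 216 ≤ 118 is false
  receipt or order number provided: yes → true
  item marked final-sale: yes → true
  damaged in transit: yes → true
  item category = furniture: apparel == furniture is false
  return reason ∈ {defective, other}: other is in the set → true
  item shows signs of use: no → false
  days since delivery ≤ 117 days: 216 ≤ 117 is false
  item category ∈ {electronics, furniture, jewelry, perishable}: apparel is not in the set → false
  original tags attached: no → false
  days since delivery < 97 days: 216 < 97 is false
  NOT damaged in transit: yes → false
Combine:
[1.1.1.2] true AND false = false
[1.1.1] false OR false = false
[1.1.2.2] false OR false = false
[1.1.2] false AND false = false
[1.1] false OR false = false
[1] NOT false = true
[2.1] true OR true OR true = true
[2.2] exactly-one(false, true, false) = true
[2] true → true = true
[3.1.1.1] false OR false OR false = false
[3.1.1] NOT false = true
[3.1] NOT true = false
[3.2.2.1] false OR false = false
[3.2.2] NOT false = true
[3.2] false OR true = true
[3] exactly-one(false, true) = true
[root] true AND true AND true = true
Overall: true → accepted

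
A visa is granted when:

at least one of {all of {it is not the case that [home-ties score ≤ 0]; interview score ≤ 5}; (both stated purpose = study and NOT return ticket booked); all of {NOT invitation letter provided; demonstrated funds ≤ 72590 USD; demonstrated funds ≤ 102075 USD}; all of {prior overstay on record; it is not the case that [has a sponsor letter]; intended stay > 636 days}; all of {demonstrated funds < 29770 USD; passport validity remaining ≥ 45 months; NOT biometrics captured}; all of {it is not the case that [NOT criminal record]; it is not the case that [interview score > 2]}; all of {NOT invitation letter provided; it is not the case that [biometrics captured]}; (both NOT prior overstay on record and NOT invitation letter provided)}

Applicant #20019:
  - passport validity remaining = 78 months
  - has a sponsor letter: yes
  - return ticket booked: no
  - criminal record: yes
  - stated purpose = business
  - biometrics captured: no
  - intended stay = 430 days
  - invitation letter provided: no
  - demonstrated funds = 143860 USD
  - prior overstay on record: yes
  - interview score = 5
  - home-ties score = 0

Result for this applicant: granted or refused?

Atomic conditions:
  home-ties score ≤ 0: 0 ≤ 0 is true
  interview score ≤ 5: 5 ≤ 5 is true
  stated purpose = study: business == study is false
  NOT return ticket booked: no → true
  NOT invitation letter provided: no → true
  demonstrated funds ≤ 72590 USD: 143860 ≤ 72590 is false
  demonstrated funds ≤ 102075 USD: 143860 ≤ 102075 is false
  prior overstay on record: yes → true
  has a sponsor letter: yes → true
  intended stay > 636 days: 430 > 636 is false
  demonstrated funds < 29770 USD: 143860 < 29770 is false
  passport validity remaining ≥ 45 months: 78 ≥ 45 is true
  NOT biometrics captured: no → true
  NOT criminal record: yes → false
  interview score > 2: 5 > 2 is true
  biometrics captured: no → false
  NOT prior overstay on record: yes → false
Combine:
[1.1] NOT true = false
[1] false AND true = false
[2] false AND true = false
[3] true AND false AND false = false
[4.2] NOT true = false
[4] true AND false AND false = false
[5] false AND true AND true = false
[6.1] NOT false = true
[6.2] NOT true = false
[6] true AND false = false
[7.2] NOT false = true
[7] true AND true = true
[8] false AND true = false
[root] false OR false OR false OR false OR false OR false OR true OR false = true
Overall: true → granted

Granted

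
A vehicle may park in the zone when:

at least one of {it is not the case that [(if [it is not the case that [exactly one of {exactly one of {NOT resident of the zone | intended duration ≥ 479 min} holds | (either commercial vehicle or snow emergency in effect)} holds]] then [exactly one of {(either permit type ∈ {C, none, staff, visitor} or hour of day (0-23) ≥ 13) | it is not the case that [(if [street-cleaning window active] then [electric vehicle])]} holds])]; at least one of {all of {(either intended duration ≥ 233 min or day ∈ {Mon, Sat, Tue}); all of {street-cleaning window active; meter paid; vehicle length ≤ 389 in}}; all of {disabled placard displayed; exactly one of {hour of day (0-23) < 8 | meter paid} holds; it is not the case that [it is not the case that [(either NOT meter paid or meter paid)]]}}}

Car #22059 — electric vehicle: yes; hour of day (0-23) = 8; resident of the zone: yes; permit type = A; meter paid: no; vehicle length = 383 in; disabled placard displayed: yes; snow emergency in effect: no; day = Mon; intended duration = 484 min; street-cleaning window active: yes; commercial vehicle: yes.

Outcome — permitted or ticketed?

Permitted

Atomic conditions:
  NOT resident of the zone: yes → false
  intended duration ≥ 479 min: 484 ≥ 479 is true
  commercial vehicle: yes → true
  snow emergency in effect: no → false
  permit type ∈ {C, none, staff, visitor}: A is not in the set → false
  hour of day (0-23) ≥ 13: 8 ≥ 13 is false
  street-cleaning window active: yes → true
  electric vehicle: yes → true
  intended duration ≥ 233 min: 484 ≥ 233 is true
  day ∈ {Mon, Sat, Tue}: Mon is in the set → true
  meter paid: no → false
  vehicle length ≤ 389 in: 383 ≤ 389 is true
  disabled placard displayed: yes → true
  hour of day (0-23) < 8: 8 < 8 is false
  NOT meter paid: no → true
Combine:
[1.1.1.1.1] exactly-one(false, true) = true
[1.1.1.1.2] true OR false = true
[1.1.1.1] exactly-one(true, true) = false
[1.1.1] NOT false = true
[1.1.2.1] false OR false = false
[1.1.2.2.1] true → true = true
[1.1.2.2] NOT true = false
[1.1.2] exactly-one(false, false) = false
[1.1] true → false = false
[1] NOT false = true
[2.1.1] true OR true = true
[2.1.2] true AND false AND true = false
[2.1] true AND false = false
[2.2.2] exactly-one(false, false) = false
[2.2.3.1.1] true OR false = true
[2.2.3.1] NOT true = false
[2.2.3] NOT false = true
[2.2] true AND false AND true = false
[2] false OR false = false
[root] true OR false = true
Overall: true → permitted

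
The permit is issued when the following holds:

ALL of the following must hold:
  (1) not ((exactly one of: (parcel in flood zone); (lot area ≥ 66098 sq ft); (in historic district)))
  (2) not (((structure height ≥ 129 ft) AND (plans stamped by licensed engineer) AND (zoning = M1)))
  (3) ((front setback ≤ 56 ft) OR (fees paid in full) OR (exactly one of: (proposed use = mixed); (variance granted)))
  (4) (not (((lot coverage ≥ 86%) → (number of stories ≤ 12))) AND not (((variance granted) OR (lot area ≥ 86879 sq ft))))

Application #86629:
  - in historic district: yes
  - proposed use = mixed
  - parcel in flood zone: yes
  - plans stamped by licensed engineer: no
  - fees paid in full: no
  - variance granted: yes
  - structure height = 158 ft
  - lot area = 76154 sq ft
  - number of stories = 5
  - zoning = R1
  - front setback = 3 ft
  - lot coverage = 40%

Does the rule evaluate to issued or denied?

Denied

Atomic conditions:
  parcel in flood zone: yes → true
  lot area ≥ 66098 sq ft: 76154 ≥ 66098 is true
  in historic district: yes → true
  structure height ≥ 129 ft: 158 ≥ 129 is true
  plans stamped by licensed engineer: no → false
  zoning = M1: R1 == M1 is false
  front setback ≤ 56 ft: 3 ≤ 56 is true
  fees paid in full: no → false
  proposed use = mixed: mixed == mixed is true
  variance granted: yes → true
  lot coverage ≥ 86%: 40 ≥ 86 is false
  number of stories ≤ 12: 5 ≤ 12 is true
  lot area ≥ 86879 sq ft: 76154 ≥ 86879 is false
Combine:
[1.1] exactly-one(true, true, true) = false
[1] NOT false = true
[2.1] true AND false AND false = false
[2] NOT false = true
[3.3] exactly-one(true, true) = false
[3] true OR false OR false = true
[4.1.1] false → true (antecedent false ⇒ implication holds) = true
[4.1] NOT true = false
[4.2.1] true OR false = true
[4.2] NOT true = false
[4] false AND false = false
[root] true AND true AND true AND false = false
Overall: false → denied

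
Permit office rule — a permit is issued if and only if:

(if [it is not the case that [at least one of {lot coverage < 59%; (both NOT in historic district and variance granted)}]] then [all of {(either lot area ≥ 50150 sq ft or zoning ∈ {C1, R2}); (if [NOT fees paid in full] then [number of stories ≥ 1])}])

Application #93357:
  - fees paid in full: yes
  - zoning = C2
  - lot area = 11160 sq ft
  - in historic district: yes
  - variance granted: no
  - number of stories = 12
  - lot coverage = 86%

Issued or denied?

Denied

Atomic conditions:
  lot coverage < 59%: 86 < 59 is false
  NOT in historic district: yes → false
  variance granted: no → false
  lot area ≥ 50150 sq ft: 11160 ≥ 50150 is false
  zoning ∈ {C1, R2}: C2 is not in the set → false
  NOT fees paid in full: yes → false
  number of stories ≥ 1: 12 ≥ 1 is true
Combine:
[1.1.2] false AND false = false
[1.1] false OR false = false
[1] NOT false = true
[2.1] false OR false = false
[2.2] false → true (antecedent false ⇒ implication holds) = true
[2] false AND true = false
[root] true → false = false
Overall: false → denied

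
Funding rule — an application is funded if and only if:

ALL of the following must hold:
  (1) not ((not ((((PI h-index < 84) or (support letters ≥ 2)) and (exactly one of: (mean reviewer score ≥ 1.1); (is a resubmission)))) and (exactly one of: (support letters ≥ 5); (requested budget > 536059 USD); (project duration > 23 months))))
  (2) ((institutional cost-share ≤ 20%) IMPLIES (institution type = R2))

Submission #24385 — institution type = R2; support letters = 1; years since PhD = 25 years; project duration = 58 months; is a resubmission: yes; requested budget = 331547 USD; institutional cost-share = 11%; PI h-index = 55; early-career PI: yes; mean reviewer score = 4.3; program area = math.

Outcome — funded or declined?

Atomic conditions:
  PI h-index < 84: 55 < 84 is true
  support letters ≥ 2: 1 ≥ 2 is false
  mean reviewer score ≥ 1.1: 4.3 ≥ 1.1 is true
  is a resubmission: yes → true
  support letters ≥ 5: 1 ≥ 5 is false
  requested budget > 536059 USD: 331547 > 536059 is false
  project duration > 23 months: 58 > 23 is true
  institutional cost-share ≤ 20%: 11 ≤ 20 is true
  institution type = R2: R2 == R2 is true
Combine:
[1.1.1.1.1] true OR false = true
[1.1.1.1.2] exactly-one(true, true) = false
[1.1.1.1] true AND false = false
[1.1.1] NOT false = true
[1.1.2] exactly-one(false, false, true) = true
[1.1] true AND true = true
[1] NOT true = false
[2] true → true = true
[root] false AND true = false
Overall: false → declined

Declined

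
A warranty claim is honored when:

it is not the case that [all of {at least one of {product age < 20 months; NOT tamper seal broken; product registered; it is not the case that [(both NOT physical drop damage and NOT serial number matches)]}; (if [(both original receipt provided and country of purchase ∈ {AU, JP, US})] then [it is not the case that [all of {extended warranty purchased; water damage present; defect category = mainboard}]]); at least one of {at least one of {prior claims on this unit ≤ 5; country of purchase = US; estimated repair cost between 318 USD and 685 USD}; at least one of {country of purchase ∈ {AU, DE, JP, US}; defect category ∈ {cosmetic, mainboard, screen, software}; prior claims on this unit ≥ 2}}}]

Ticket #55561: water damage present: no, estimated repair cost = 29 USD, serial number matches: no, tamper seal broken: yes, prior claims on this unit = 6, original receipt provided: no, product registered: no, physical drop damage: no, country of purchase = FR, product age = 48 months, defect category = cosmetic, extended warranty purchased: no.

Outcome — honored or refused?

Honored

Atomic conditions:
  product age < 20 months: 48 < 20 is false
  NOT tamper seal broken: yes → false
  product registered: no → false
  NOT physical drop damage: no → true
  NOT serial number matches: no → true
  original receipt provided: no → false
  country of purchase ∈ {AU, JP, US}: FR is not in the set → false
  extended warranty purchased: no → false
  water damage present: no → false
  defect category = mainboard: cosmetic == mainboard is false
  prior claims on this unit ≤ 5: 6 ≤ 5 is false
  country of purchase = US: FR == US is false
  estimated repair cost between 318 USD and 685 USD: 29 in [318, 685] is false
  country of purchase ∈ {AU, DE, JP, US}: FR is not in the set → false
  defect category ∈ {cosmetic, mainboard, screen, software}: cosmetic is in the set → true
  prior claims on this unit ≥ 2: 6 ≥ 2 is true
Combine:
[1.1.4.1] true AND true = true
[1.1.4] NOT true = false
[1.1] false OR false OR false OR false = false
[1.2.1] false AND false = false
[1.2.2.1] false AND false AND false = false
[1.2.2] NOT false = true
[1.2] false → true (antecedent false ⇒ implication holds) = true
[1.3.1] false OR false OR false = false
[1.3.2] false OR true OR true = true
[1.3] false OR true = true
[1] false AND true AND true = false
[root] NOT false = true
Overall: true → honored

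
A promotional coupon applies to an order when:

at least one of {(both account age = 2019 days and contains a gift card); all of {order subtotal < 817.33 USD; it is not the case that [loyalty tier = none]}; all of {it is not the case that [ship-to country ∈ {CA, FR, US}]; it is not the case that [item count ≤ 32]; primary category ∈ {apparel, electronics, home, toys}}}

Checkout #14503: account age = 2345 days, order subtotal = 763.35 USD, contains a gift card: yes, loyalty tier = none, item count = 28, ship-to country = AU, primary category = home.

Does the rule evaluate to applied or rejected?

Atomic conditions:
  account age = 2019 days: 2345 == 2019 is false
  contains a gift card: yes → true
  order subtotal < 817.33 USD: 763.35 < 817.33 is true
  loyalty tier = none: none == none is true
  ship-to country ∈ {CA, FR, US}: AU is not in the set → false
  item count ≤ 32: 28 ≤ 32 is true
  primary category ∈ {apparel, electronics, home, toys}: home is in the set → true
Combine:
[1] false AND true = false
[2.2] NOT true = false
[2] true AND false = false
[3.1] NOT false = true
[3.2] NOT true = false
[3] true AND false AND true = false
[root] false OR false OR false = false
Overall: false → rejected

Rejected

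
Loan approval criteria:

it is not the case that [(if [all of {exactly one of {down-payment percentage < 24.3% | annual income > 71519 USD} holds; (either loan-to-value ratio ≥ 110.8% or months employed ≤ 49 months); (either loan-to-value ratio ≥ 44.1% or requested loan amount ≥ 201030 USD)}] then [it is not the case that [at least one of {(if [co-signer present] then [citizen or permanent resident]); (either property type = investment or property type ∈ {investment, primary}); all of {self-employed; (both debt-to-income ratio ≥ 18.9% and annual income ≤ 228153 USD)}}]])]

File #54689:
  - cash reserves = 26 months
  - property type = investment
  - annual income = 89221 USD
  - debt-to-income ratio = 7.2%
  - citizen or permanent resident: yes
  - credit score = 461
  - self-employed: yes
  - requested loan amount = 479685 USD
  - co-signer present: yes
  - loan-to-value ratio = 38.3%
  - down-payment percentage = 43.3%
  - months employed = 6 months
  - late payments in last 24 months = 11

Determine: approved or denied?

Atomic conditions:
  down-payment percentage < 24.3%: 43.3 < 24.3 is false
  annual income > 71519 USD: 89221 > 71519 is true
  loan-to-value ratio ≥ 110.8%: 38.3 ≥ 110.8 is false
  months employed ≤ 49 months: 6 ≤ 49 is true
  loan-to-value ratio ≥ 44.1%: 38.3 ≥ 44.1 is false
  requested loan amount ≥ 201030 USD: 479685 ≥ 201030 is true
  co-signer present: yes → true
  citizen or permanent resident: yes → true
  property type = investment: investment == investment is true
  property type ∈ {investment, primary}: investment is in the set → true
  self-employed: yes → true
  debt-to-income ratio ≥ 18.9%: 7.2 ≥ 18.9 is false
  annual income ≤ 228153 USD: 89221 ≤ 228153 is true
Combine:
[1.1.1] exactly-one(false, true) = true
[1.1.2] false OR true = true
[1.1.3] false OR true = true
[1.1] true AND true AND true = true
[1.2.1.1] true → true = true
[1.2.1.2] true OR true = true
[1.2.1.3.2] false AND true = false
[1.2.1.3] true AND false = false
[1.2.1] true OR true OR false = true
[1.2] NOT true = false
[1] true → false = false
[root] NOT false = true
Overall: true → approved

Approved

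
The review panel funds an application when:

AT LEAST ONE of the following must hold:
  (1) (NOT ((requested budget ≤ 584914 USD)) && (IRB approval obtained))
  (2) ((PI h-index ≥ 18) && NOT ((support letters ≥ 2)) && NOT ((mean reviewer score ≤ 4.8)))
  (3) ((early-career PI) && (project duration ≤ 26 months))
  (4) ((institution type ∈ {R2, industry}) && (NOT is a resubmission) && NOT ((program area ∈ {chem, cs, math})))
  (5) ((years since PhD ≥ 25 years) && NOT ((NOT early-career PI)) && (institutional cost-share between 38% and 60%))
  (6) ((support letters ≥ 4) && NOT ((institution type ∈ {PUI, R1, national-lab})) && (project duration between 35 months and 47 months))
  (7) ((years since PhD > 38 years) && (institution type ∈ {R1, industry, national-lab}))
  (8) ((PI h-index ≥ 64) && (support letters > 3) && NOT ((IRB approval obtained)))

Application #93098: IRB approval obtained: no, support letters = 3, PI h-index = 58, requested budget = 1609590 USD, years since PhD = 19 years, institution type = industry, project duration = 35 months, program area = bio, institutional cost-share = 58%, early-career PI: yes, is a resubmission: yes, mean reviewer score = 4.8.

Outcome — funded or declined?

Declined

Atomic conditions:
  requested budget ≤ 584914 USD: 1609590 ≤ 584914 is false
  IRB approval obtained: no → false
  PI h-index ≥ 18: 58 ≥ 18 is true
  support letters ≥ 2: 3 ≥ 2 is true
  mean reviewer score ≤ 4.8: 4.8 ≤ 4.8 is true
  early-career PI: yes → true
  project duration ≤ 26 months: 35 ≤ 26 is false
  institution type ∈ {R2, industry}: industry is in the set → true
  NOT is a resubmission: yes → false
  program area ∈ {chem, cs, math}: bio is not in the set → false
  years since PhD ≥ 25 years: 19 ≥ 25 is false
  NOT early-career PI: yes → false
  institutional cost-share between 38% and 60%: 58 in [38, 60] is true
  support letters ≥ 4: 3 ≥ 4 is false
  institution type ∈ {PUI, R1, national-lab}: industry is not in the set → false
  project duration between 35 months and 47 months: 35 in [35, 47] is true
  years since PhD > 38 years: 19 > 38 is false
  institution type ∈ {R1, industry, national-lab}: industry is in the set → true
  PI h-index ≥ 64: 58 ≥ 64 is false
  support letters > 3: 3 > 3 is false
Combine:
[1.1] NOT false = true
[1] true AND false = false
[2.2] NOT true = false
[2.3] NOT true = false
[2] true AND false AND false = false
[3] true AND false = false
[4.3] NOT false = true
[4] true AND false AND true = false
[5.2] NOT false = true
[5] false AND true AND true = false
[6.2] NOT false = true
[6] false AND true AND true = false
[7] false AND true = false
[8.3] NOT false = true
[8] false AND false AND true = false
[root] false OR false OR false OR false OR false OR false OR false OR false = false
Overall: false → declined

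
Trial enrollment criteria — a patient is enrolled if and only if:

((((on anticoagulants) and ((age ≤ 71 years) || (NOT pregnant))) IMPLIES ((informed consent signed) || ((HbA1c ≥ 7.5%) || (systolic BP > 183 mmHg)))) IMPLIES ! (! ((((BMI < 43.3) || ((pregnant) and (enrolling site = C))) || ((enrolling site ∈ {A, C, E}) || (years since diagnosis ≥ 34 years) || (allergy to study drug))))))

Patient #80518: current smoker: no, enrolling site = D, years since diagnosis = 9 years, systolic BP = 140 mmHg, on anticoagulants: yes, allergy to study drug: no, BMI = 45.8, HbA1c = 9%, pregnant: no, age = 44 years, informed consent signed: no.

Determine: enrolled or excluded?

Atomic conditions:
  on anticoagulants: yes → true
  age ≤ 71 years: 44 ≤ 71 is true
  NOT pregnant: no → true
  informed consent signed: no → false
  HbA1c ≥ 7.5%: 9 ≥ 7.5 is true
  systolic BP > 183 mmHg: 140 > 183 is false
  BMI < 43.3: 45.8 < 43.3 is false
  pregnant: no → false
  enrolling site = C: D == C is false
  enrolling site ∈ {A, C, E}: D is not in the set → false
  years since diagnosis ≥ 34 years: 9 ≥ 34 is false
  allergy to study drug: no → false
Combine:
[1.1.2] true OR true = true
[1.1] true AND true = true
[1.2.2] true OR false = true
[1.2] false OR true = true
[1] true → true = true
[2.1.1.1.2] false AND false = false
[2.1.1.1] false OR false = false
[2.1.1.2] false OR false OR false = false
[2.1.1] false OR false = false
[2.1] NOT false = true
[2] NOT true = false
[root] true → false = false
Overall: false → excluded

Excluded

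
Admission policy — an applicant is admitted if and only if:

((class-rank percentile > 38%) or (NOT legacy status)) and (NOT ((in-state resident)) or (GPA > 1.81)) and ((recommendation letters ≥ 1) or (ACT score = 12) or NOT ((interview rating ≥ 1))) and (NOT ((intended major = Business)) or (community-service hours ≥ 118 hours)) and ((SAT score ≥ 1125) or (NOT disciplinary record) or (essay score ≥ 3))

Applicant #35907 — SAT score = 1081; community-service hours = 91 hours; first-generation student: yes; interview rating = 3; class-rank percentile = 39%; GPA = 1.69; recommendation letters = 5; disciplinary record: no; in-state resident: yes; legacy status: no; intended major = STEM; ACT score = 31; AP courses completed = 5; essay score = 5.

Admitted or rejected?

Atomic conditions:
  class-rank percentile > 38%: 39 > 38 is true
  NOT legacy status: no → true
  in-state resident: yes → true
  GPA > 1.81: 1.69 > 1.81 is false
  recommendation letters ≥ 1: 5 ≥ 1 is true
  ACT score = 12: 31 == 12 is false
  interview rating ≥ 1: 3 ≥ 1 is true
  intended major = Business: STEM == Business is false
  community-service hours ≥ 118 hours: 91 ≥ 118 is false
  SAT score ≥ 1125: 1081 ≥ 1125 is false
  NOT disciplinary record: no → true
  essay score ≥ 3: 5 ≥ 3 is true
Combine:
[1] true OR true = true
[2.1] NOT true = false
[2] false OR false = false
[3.3] NOT true = false
[3] true OR false OR false = true
[4.1] NOT false = true
[4] true OR false = true
[5] false OR true OR true = true
[root] true AND false AND true AND true AND true = false
Overall: false → rejected

Rejected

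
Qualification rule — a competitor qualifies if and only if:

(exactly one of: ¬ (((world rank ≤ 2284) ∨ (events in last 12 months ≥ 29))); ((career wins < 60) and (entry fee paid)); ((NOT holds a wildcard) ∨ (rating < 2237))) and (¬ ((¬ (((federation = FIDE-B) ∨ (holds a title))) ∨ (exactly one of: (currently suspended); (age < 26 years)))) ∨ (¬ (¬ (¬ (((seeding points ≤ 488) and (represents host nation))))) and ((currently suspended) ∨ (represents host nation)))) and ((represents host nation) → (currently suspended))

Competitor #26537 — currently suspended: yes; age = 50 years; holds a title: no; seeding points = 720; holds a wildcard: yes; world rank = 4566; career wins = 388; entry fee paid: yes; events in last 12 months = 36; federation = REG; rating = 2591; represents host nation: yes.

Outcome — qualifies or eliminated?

Atomic conditions:
  world rank ≤ 2284: 4566 ≤ 2284 is false
  events in last 12 months ≥ 29: 36 ≥ 29 is true
  career wins < 60: 388 < 60 is false
  entry fee paid: yes → true
  NOT holds a wildcard: yes → false
  rating < 2237: 2591 < 2237 is false
  federation = FIDE-B: REG == FIDE-B is false
  holds a title: no → false
  currently suspended: yes → true
  age < 26 years: 50 < 26 is false
  seeding points ≤ 488: 720 ≤ 488 is false
  represents host nation: yes → true
Combine:
[1.1.1] false OR true = true
[1.1] NOT true = false
[1.2] false AND true = false
[1.3] false OR false = false
[1] exactly-one(false, false, false) = false
[2.1.1.1.1] false OR false = false
[2.1.1.1] NOT false = true
[2.1.1.2] exactly-one(true, false) = true
[2.1.1] true OR true = true
[2.1] NOT true = false
[2.2.1.1.1.1] false AND true = false
[2.2.1.1.1] NOT false = true
[2.2.1.1] NOT true = false
[2.2.1] NOT false = true
[2.2.2] true OR true = true
[2.2] true AND true = true
[2] false OR true = true
[3] true → true = true
[root] false AND true AND true = false
Overall: false → eliminated

Eliminated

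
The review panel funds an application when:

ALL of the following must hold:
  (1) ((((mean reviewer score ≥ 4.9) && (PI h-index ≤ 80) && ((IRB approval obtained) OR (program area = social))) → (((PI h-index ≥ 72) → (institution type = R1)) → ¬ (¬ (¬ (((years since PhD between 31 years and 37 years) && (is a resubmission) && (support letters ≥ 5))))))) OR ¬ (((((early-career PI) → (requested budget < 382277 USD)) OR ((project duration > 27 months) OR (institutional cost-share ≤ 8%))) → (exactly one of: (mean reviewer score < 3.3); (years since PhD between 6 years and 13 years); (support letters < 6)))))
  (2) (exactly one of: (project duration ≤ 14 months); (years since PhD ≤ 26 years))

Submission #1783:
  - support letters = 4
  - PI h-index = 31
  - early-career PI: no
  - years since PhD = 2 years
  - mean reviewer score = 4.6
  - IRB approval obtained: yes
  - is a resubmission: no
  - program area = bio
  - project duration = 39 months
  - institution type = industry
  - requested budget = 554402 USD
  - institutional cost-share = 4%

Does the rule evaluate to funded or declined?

Atomic conditions:
  mean reviewer score ≥ 4.9: 4.6 ≥ 4.9 is false
  PI h-index ≤ 80: 31 ≤ 80 is true
  IRB approval obtained: yes → true
  program area = social: bio == social is false
  PI h-index ≥ 72: 31 ≥ 72 is false
  institution type = R1: industry == R1 is false
  years since PhD between 31 years and 37 years: 2 in [31, 37] is false
  is a resubmission: no → false
  support letters ≥ 5: 4 ≥ 5 is false
  early-career PI: no → false
  requested budget < 382277 USD: 554402 < 382277 is false
  project duration > 27 months: 39 > 27 is true
  institutional cost-share ≤ 8%: 4 ≤ 8 is true
  mean reviewer score < 3.3: 4.6 < 3.3 is false
  years since PhD between 6 years and 13 years: 2 in [6, 13] is false
  support letters < 6: 4 < 6 is true
  project duration ≤ 14 months: 39 ≤ 14 is false
  years since PhD ≤ 26 years: 2 ≤ 26 is true
Combine:
[1.1.1.3] true OR false = true
[1.1.1] false AND true AND true = false
[1.1.2.1] false → false (antecedent false ⇒ implication holds) = true
[1.1.2.2.1.1.1] false AND false AND false = false
[1.1.2.2.1.1] NOT false = true
[1.1.2.2.1] NOT true = false
[1.1.2.2] NOT false = true
[1.1.2] true → true = true
[1.1] false → true (antecedent false ⇒ implication holds) = true
[1.2.1.1.1] false → false (antecedent false ⇒ implication holds) = true
[1.2.1.1.2] true OR true = true
[1.2.1.1] true OR true = true
[1.2.1.2] exactly-one(false, false, true) = true
[1.2.1] true → true = true
[1.2] NOT true = false
[1] true OR false = true
[2] exactly-one(false, true) = true
[root] true AND true = true
Overall: true → funded

Funded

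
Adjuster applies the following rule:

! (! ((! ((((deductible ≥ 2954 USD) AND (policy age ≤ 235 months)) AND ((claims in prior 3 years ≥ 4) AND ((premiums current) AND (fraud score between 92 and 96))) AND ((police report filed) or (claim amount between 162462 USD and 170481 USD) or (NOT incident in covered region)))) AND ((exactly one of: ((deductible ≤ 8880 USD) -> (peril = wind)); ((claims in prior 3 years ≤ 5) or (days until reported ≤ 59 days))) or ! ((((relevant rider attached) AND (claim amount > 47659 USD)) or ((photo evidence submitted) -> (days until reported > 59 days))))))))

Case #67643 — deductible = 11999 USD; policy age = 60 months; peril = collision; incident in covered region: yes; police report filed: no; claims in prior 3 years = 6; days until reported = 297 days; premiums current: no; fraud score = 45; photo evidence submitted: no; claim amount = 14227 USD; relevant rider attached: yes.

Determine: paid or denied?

Atomic conditions:
  deductible ≥ 2954 USD: 11999 ≥ 2954 is true
  policy age ≤ 235 months: 60 ≤ 235 is true
  claims in prior 3 years ≥ 4: 6 ≥ 4 is true
  premiums current: no → false
  fraud score between 92 and 96: 45 in [92, 96] is false
  police report filed: no → false
  claim amount between 162462 USD and 170481 USD: 14227 in [162462, 170481] is false
  NOT incident in covered region: yes → false
  deductible ≤ 8880 USD: 11999 ≤ 8880 is false
  peril = wind: collision == wind is false
  claims in prior 3 years ≤ 5: 6 ≤ 5 is false
  days until reported ≤ 59 days: 297 ≤ 59 is false
  relevant rider attached: yes → true
  claim amount > 47659 USD: 14227 > 47659 is false
  photo evidence submitted: no → false
  days until reported > 59 days: 297 > 59 is true
Combine:
[1.1.1.1.1] true AND true = true
[1.1.1.1.2.2] false AND false = false
[1.1.1.1.2] true AND false = false
[1.1.1.1.3] false OR false OR false = false
[1.1.1.1] true AND false AND false = false
[1.1.1] NOT false = true
[1.1.2.1.1] false → false (antecedent false ⇒ implication holds) = true
[1.1.2.1.2] false OR false = false
[1.1.2.1] exactly-one(true, false) = true
[1.1.2.2.1.1] true AND false = false
[1.1.2.2.1.2] false → true (antecedent false ⇒ implication holds) = true
[1.1.2.2.1] false OR true = true
[1.1.2.2] NOT true = false
[1.1.2] true OR false = true
[1.1] true AND true = true
[1] NOT true = false
[root] NOT false = true
Overall: true → paid

Paid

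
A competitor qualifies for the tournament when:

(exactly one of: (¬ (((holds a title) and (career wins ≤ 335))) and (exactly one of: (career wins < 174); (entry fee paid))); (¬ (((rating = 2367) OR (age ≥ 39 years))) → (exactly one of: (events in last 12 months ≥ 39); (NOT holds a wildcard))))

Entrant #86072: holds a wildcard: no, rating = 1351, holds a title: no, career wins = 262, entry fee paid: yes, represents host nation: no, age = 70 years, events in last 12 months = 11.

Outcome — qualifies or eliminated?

Atomic conditions:
  holds a title: no → false
  career wins ≤ 335: 262 ≤ 335 is true
  career wins < 174: 262 < 174 is false
  entry fee paid: yes → true
  rating = 2367: 1351 == 2367 is false
  age ≥ 39 years: 70 ≥ 39 is true
  events in last 12 months ≥ 39: 11 ≥ 39 is false
  NOT holds a wildcard: no → true
Combine:
[1.1.1] false AND true = false
[1.1] NOT false = true
[1.2] exactly-one(false, true) = true
[1] true AND true = true
[2.1.1] false OR true = true
[2.1] NOT true = false
[2.2] exactly-one(false, true) = true
[2] false → true (antecedent false ⇒ implication holds) = true
[root] exactly-one(true, true) = false
Overall: false → eliminated

Eliminated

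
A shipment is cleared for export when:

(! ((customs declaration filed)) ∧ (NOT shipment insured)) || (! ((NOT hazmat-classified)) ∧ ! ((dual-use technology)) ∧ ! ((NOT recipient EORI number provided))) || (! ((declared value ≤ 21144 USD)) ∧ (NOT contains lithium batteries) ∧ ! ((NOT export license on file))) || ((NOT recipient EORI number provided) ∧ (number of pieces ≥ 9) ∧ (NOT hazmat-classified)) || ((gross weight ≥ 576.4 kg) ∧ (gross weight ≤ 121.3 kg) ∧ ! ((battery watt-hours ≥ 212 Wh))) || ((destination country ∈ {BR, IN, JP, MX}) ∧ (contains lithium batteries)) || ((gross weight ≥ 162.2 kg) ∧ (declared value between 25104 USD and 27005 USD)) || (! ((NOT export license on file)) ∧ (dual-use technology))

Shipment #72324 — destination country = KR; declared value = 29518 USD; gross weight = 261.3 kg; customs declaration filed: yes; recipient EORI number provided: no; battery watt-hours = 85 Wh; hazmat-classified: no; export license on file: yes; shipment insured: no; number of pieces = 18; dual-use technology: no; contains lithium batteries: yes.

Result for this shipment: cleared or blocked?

Atomic conditions:
  customs declaration filed: yes → true
  NOT shipment insured: no → true
  NOT hazmat-classified: no → true
  dual-use technology: no → false
  NOT recipient EORI number provided: no → true
  declared value ≤ 21144 USD: 29518 ≤ 21144 is false
  NOT contains lithium batteries: yes → false
  NOT export license on file: yes → false
  number of pieces ≥ 9: 18 ≥ 9 is true
  gross weight ≥ 576.4 kg: 261.3 ≥ 576.4 is false
  gross weight ≤ 121.3 kg: 261.3 ≤ 121.3 is false
  battery watt-hours ≥ 212 Wh: 85 ≥ 212 is false
  destination country ∈ {BR, IN, JP, MX}: KR is not in the set → false
  contains lithium batteries: yes → true
  gross weight ≥ 162.2 kg: 261.3 ≥ 162.2 is true
  declared value between 25104 USD and 27005 USD: 29518 in [25104, 27005] is false
Combine:
[1.1] NOT true = false
[1] false AND true = false
[2.1] NOT true = false
[2.2] NOT false = true
[2.3] NOT true = false
[2] false AND true AND false = false
[3.1] NOT false = true
[3.3] NOT false = true
[3] true AND false AND true = false
[4] true AND true AND true = true
[5.3] NOT false = true
[5] false AND false AND true = false
[6] false AND true = false
[7] true AND false = false
[8.1] NOT false = true
[8] true AND false = false
[root] false OR false OR false OR true OR false OR false OR false OR false = true
Overall: true → cleared

Cleared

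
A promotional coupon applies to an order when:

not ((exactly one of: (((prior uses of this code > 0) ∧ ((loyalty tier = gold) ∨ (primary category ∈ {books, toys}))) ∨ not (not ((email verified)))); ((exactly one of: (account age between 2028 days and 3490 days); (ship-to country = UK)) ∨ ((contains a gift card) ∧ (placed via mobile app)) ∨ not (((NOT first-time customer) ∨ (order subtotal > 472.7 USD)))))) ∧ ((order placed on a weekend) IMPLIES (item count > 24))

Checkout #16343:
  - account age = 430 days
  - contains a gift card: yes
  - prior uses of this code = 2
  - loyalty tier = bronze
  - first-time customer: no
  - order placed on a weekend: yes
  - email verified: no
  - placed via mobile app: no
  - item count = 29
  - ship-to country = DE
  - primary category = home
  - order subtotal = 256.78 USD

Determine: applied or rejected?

Atomic conditions:
  prior uses of this code > 0: 2 > 0 is true
  loyalty tier = gold: bronze == gold is false
  primary category ∈ {books, toys}: home is not in the set → false
  email verified: no → false
  account age between 2028 days and 3490 days: 430 in [2028, 3490] is false
  ship-to country = UK: DE == UK is false
  contains a gift card: yes → true
  placed via mobile app: no → false
  NOT first-time customer: no → true
  order subtotal > 472.7 USD: 256.78 > 472.7 is false
  order placed on a weekend: yes → true
  item count > 24: 29 > 24 is true
Combine:
[1.1.1.1.2] false OR false = false
[1.1.1.1] true AND false = false
[1.1.1.2.1] NOT false = true
[1.1.1.2] NOT true = false
[1.1.1] false OR false = false
[1.1.2.1] exactly-one(false, false) = false
[1.1.2.2] true AND false = false
[1.1.2.3.1] true OR false = true
[1.1.2.3] NOT true = false
[1.1.2] false OR false OR false = false
[1.1] exactly-one(false, false) = false
[1] NOT false = true
[2] true → true = true
[root] true AND true = true
Overall: true → applied

Applied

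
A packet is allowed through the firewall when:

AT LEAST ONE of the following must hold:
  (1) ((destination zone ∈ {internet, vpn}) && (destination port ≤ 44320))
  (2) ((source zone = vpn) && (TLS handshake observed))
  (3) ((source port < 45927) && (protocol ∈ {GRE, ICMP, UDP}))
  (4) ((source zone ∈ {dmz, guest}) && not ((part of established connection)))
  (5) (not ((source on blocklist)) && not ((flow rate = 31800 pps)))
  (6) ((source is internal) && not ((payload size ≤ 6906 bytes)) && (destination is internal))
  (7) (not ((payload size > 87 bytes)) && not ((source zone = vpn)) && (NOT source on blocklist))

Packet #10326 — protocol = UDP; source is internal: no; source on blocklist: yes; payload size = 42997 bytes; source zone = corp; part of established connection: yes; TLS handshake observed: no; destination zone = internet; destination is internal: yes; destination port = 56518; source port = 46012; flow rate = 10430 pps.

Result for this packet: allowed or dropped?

Dropped

Atomic conditions:
  destination zone ∈ {internet, vpn}: internet is in the set → true
  destination port ≤ 44320: 56518 ≤ 44320 is false
  source zone = vpn: corp == vpn is false
  TLS handshake observed: no → false
  source port < 45927: 46012 < 45927 is false
  protocol ∈ {GRE, ICMP, UDP}: UDP is in the set → true
  source zone ∈ {dmz, guest}: corp is not in the set → false
  part of established connection: yes → true
  source on blocklist: yes → true
  flow rate = 31800 pps: 10430 == 31800 is false
  source is internal: no → false
  payload size ≤ 6906 bytes: 42997 ≤ 6906 is false
  destination is internal: yes → true
  payload size > 87 bytes: 42997 > 87 is true
  NOT source on blocklist: yes → false
Combine:
[1] true AND false = false
[2] false AND false = false
[3] false AND true = false
[4.2] NOT true = false
[4] false AND false = false
[5.1] NOT true = false
[5.2] NOT false = true
[5] false AND true = false
[6.2] NOT false = true
[6] false AND true AND true = false
[7.1] NOT true = false
[7.2] NOT false = true
[7] false AND true AND false = false
[root] false OR false OR false OR false OR false OR false OR false = false
Overall: false → dropped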